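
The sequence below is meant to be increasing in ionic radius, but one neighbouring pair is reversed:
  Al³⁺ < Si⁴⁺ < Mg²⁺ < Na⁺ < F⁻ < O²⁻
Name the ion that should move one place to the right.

Al³⁺

Scanning neighbour by neighbour, only Al³⁺/Si⁴⁺ violates a trend: both have 10 electrons but Z(Si)=14 > Z(Al)=13, so Si⁴⁺ should be the smaller of the two. That makes Al³⁺ the one sitting a position early relative to where it belongs.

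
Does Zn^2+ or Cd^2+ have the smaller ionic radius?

Zn^2+

Same group, same charge. Going down the group adds an extra shell of electrons, so the ion gets larger: Zn^2+ is highest in the group and smallest.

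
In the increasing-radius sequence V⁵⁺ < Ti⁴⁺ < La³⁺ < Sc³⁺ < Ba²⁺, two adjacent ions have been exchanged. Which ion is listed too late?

Scanning neighbour by neighbour, only La³⁺/Sc³⁺ violates a trend: both in group 3 with the same charge; Sc³⁺ (period 4) has the smaller radius. That makes Sc³⁺ the one sitting a position late relative to where it belongs.

Sc³⁺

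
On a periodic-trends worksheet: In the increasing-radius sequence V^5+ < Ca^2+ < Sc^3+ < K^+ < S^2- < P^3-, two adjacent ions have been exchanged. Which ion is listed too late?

Check each adjacent pair. Ca^2+ and Sc^3+ are reversed: Sc^3+ and Ca^2+ share 18 electrons; the higher nuclear charge on Sc (Z=21) contracts it more, so Sc^3+ < Ca^2+. No other neighbouring pair contradicts the periodic trends, so Sc^3+ is the ion listed too late.

Sc^3+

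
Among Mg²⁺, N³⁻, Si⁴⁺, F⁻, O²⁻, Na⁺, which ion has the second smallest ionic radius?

All of these have 10 electrons (isoelectronic). With the same electron cloud, the ion with the most protons pulls it in tightest. Nuclear charges: Si⁴⁺ (Z=14), Mg²⁺ (Z=12), Na⁺ (Z=11), F⁻ (Z=9), O²⁻ (Z=8), N³⁻ (Z=7). Highest Z is smallest.
That gives Si⁴⁺ < Mg²⁺ < Na⁺ < F⁻ < O²⁻ < N³⁻. From the smallest end, number 2 is Mg²⁺.

Mg²⁺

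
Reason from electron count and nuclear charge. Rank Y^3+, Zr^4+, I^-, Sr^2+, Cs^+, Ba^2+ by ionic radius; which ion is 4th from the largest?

Sr^2+

Tabulating Z and e⁻: Zr^4+ (Z=40, 36 e⁻), Y^3+ (Z=39, 36 e⁻), Sr^2+ (Z=38, 36 e⁻), Ba^2+ (Z=56, 54 e⁻), Cs^+ (Z=55, 54 e⁻), I^- (Z=53, 54 e⁻). Zr^4+ < Y^3+ (isoelectronic, higher Z=40 is smaller); Y^3+ < Sr^2+ (both 36 e⁻, Z=39>38); Sr^2+ < Ba^2+ (same group, 1 shell fewer); Ba^2+ < Cs^+ (isoelectronic, higher Z=56 is smaller); Cs^+ < I^- (isoelectronic, higher Z=55 is smaller).
So the order is Zr^4+ < Y^3+ < Sr^2+ < Ba^2+ < Cs^+ < I^-; the 4th-largest ion is Sr^2+.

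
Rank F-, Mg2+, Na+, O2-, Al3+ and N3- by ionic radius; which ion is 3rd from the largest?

F-

All of these have 10 electrons (isoelectronic). With the same electron cloud, the ion with the most protons pulls it in tightest. Nuclear charges: Al3+ (Z=13), Mg2+ (Z=12), Na+ (Z=11), F- (Z=9), O2- (Z=8), N3- (Z=7). Highest Z is smallest.
Full ascending order: Al3+ < Mg2+ < Na+ < F- < O2- < N3-. Counting from the largest, position 3 is F-.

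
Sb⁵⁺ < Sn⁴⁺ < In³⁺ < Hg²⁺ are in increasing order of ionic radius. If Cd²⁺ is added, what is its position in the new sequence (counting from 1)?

Work out protons and electrons: Sb⁵⁺: 46 e⁻, Z=51, Sn⁴⁺: 46 e⁻, Z=50, In³⁺: 46 e⁻, Z=49, Cd²⁺: 46 e⁻, Z=48, Hg²⁺: 78 e⁻, Z=80. Sb⁵⁺ < Sn⁴⁺ (isoelectronic, higher Z=51 is smaller); Sn⁴⁺ < In³⁺ (both 46 e⁻, Z=50>49); In³⁺ < Cd²⁺ (isoelectronic, higher Z=49 is smaller); Cd²⁺ < Hg²⁺ (same group, 1 shell fewer).
Putting Cd²⁺ in gives Sb⁵⁺ < Sn⁴⁺ < In³⁺ < Cd²⁺ < Hg²⁺; it lands at slot 4.

4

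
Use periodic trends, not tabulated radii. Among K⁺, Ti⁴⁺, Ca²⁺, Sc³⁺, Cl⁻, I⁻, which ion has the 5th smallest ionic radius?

Cl⁻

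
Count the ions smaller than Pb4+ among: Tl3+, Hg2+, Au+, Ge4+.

Ge4+ (Z=32, 28 e⁻), Pb4+ (Z=82, 78 e⁻), Tl3+ (Z=81, 78 e⁻), Hg2+ (Z=80, 78 e⁻), Au+ (Z=79, 78 e⁻). Ge4+ < Pb4+ (same group, period 4 vs 6); Pb4+ < Tl3+ (isoelectronic, higher Z=82 is smaller); Tl3+ < Hg2+ (isoelectronic, higher Z=81 is smaller); Hg2+ < Au+ (both 78 e⁻, Z=80>79).
Overall: Ge4+ < Pb4+ < Tl3+ < Hg2+ < Au+. Pb4+ has 1 below it and 3 above. So 1 is smaller.

1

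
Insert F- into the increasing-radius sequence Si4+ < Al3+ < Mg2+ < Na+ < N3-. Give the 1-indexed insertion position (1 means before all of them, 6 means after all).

5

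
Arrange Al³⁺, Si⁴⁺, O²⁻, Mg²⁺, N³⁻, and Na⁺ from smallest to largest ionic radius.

All of these have 10 electrons (isoelectronic). With the same electron cloud, the ion with the most protons pulls it in tightest. Nuclear charges: Si⁴⁺ (Z=14), Al³⁺ (Z=13), Mg²⁺ (Z=12), Na⁺ (Z=11), O²⁻ (Z=8), N³⁻ (Z=7). Highest Z is smallest.

Si⁴⁺ < Al³⁺ < Mg²⁺ < Na⁺ < O²⁻ < N³⁻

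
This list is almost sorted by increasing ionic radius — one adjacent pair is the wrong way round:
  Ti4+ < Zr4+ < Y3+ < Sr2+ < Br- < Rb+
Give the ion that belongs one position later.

Compare adjacent ions: they are isoelectronic (36 e⁻) and Rb has more protons than Br (37 vs 35), making Rb+ smaller — yet in this increasing list Br- sits before Rb+. Nothing else is reversed, so Br- should move one place to the right.

Br-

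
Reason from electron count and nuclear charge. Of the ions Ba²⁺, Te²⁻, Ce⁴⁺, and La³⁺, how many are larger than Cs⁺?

These species are isoelectronic with 54 electrons. The only difference is the number of protons: Ce⁴⁺ (Z=58), La³⁺ (Z=57), Ba²⁺ (Z=56), Cs⁺ (Z=55), Te²⁻ (Z=52). The strongest nuclear pull (Ce⁴⁺) gives the smallest ion.
Relative to Cs⁺, the ions that are larger are Te²⁻. Count: 1.

1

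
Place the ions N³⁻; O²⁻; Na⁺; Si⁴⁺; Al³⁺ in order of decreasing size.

Isoelectronic series (10 e⁻ each). Size is set by nuclear charge: more protons means a smaller ion. Si⁴⁺ (Z=14), Al³⁺ (Z=13), Na⁺ (Z=11), O²⁻ (Z=8), N³⁻ (Z=7).

N³⁻ > O²⁻ > Na⁺ > Al³⁺ > Si⁴⁺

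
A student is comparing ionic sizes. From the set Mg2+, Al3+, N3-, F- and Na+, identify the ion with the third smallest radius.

Each ion has 10 electrons. The ranking follows nuclear charge in reverse — greater Z gives a smaller radius. Al3+ (Z=13), Mg2+ (Z=12), Na+ (Z=11), F- (Z=9), N3- (Z=7).
Full ascending order: Al3+ < Mg2+ < Na+ < F- < N3-. Counting from the smallest, position 3 is Na+.

Na+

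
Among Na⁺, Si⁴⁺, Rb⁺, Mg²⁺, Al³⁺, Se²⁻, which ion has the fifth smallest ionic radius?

Rb⁺

Si⁴⁺ (Z=14, 10 e⁻), Al³⁺ (Z=13, 10 e⁻), Mg²⁺ (Z=12, 10 e⁻), Na⁺ (Z=11, 10 e⁻), Rb⁺ (Z=37, 36 e⁻), Se²⁻ (Z=34, 36 e⁻). Si⁴⁺ < Al³⁺ (isoelectronic, higher Z=14 is smaller); Al³⁺ < Mg²⁺ (both 10 e⁻, Z=13>12); Mg²⁺ < Na⁺ (isoelectronic, higher Z=12 is smaller); Na⁺ < Rb⁺ (same group, period 3 vs 5); Rb⁺ < Se²⁻ (isoelectronic, higher Z=37 is smaller).
That gives Si⁴⁺ < Al³⁺ < Mg²⁺ < Na⁺ < Rb⁺ < Se²⁻. From the smallest end, number 5 is Rb⁺.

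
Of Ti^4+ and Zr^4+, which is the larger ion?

These ions sit in one column with identical charge. Each step down the periodic table adds a principal shell, increasing the radius.

Zr^4+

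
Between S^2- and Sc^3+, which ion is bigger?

Each ion has 18 electrons. The ranking follows nuclear charge in reverse — greater Z gives a smaller radius. Sc^3+ (Z=21), S^2- (Z=16).

S^2-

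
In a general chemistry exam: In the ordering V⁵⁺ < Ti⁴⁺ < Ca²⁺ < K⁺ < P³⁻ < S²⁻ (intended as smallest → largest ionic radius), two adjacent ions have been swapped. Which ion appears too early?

P³⁻

Compare adjacent ions: S²⁻ and P³⁻ share 18 electrons; the higher nuclear charge on S (Z=16) contracts it more, so S²⁻ < P³⁻ — yet in this increasing list P³⁻ sits before S²⁻. Nothing else is reversed, so P³⁻ should move one place to the right.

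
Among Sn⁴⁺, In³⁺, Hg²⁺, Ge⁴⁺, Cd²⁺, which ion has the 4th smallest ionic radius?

First list Z and electron count for each: Ge⁴⁺: 28 e⁻, Z=32, Sn⁴⁺: 46 e⁻, Z=50, In³⁺: 46 e⁻, Z=49, Cd²⁺: 46 e⁻, Z=48, Hg²⁺: 78 e⁻, Z=80. Ge⁴⁺ < Sn⁴⁺ (same group, period 4 vs 5); Sn⁴⁺ < In³⁺ (both 46 e⁻, Z=50>49); In³⁺ < Cd²⁺ (isoelectronic, higher Z=49 is smaller); Cd²⁺ < Hg²⁺ (same group, period 5 vs 6).
That gives Ge⁴⁺ < Sn⁴⁺ < In³⁺ < Cd²⁺ < Hg²⁺. From the smallest end, number 4 is Cd²⁺.

Cd²⁺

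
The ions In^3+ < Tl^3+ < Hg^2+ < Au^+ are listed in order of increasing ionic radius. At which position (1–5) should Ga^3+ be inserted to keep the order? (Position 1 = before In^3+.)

Tabulating Z and e⁻: Ga^3+ (Z=31, 28 e⁻), In^3+ (Z=49, 46 e⁻), Tl^3+ (Z=81, 78 e⁻), Hg^2+ (Z=80, 78 e⁻), Au^+ (Z=79, 78 e⁻). Ga^3+ < In^3+ (same group, period 4 vs 5); In^3+ < Tl^3+ (same group, period 5 vs 6); Tl^3+ < Hg^2+ (both 78 e⁻, Z=81>80); Hg^2+ < Au^+ (isoelectronic, higher Z=80 is smaller).
Merged order: Ga^3+ < In^3+ < Tl^3+ < Hg^2+ < Au^+ — Ga^3+ is number 1.

1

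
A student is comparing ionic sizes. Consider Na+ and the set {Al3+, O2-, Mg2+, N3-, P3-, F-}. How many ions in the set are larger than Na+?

Work out protons and electrons: Al3+ (Z=13, 10 e⁻), Mg2+ (Z=12, 10 e⁻), Na+ (Z=11, 10 e⁻), F- (Z=9, 10 e⁻), O2- (Z=8, 10 e⁻), N3- (Z=7, 10 e⁻), P3- (Z=15, 18 e⁻). Al3+ < Mg2+ (both 10 e⁻, Z=13>12); Mg2+ < Na+ (both 10 e⁻, Z=12>11); Na+ < F- (both 10 e⁻, Z=11>9); F- < O2- (isoelectronic, higher Z=9 is smaller); O2- < N3- (both 10 e⁻, Z=8>7); N3- < P3- (same group, period 2 vs 3).
Ordering all of them (including Na+) by radius gives Al3+ < Mg2+ < Na+ < F- < O2- < N3- < P3-. Count: 4.

4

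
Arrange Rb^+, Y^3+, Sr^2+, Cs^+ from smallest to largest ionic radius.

Y^3+ < Sr^2+ < Rb^+ < Cs^+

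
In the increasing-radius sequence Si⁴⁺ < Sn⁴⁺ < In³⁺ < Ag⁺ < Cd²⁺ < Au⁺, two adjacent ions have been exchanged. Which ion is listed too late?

Scanning neighbour by neighbour, only Ag⁺/Cd²⁺ violates a trend: Cd²⁺ and Ag⁺ share 46 electrons; the higher nuclear charge on Cd (Z=48) contracts it more, so Cd²⁺ < Ag⁺. That makes Cd²⁺ the one sitting a position late relative to where it belongs.

Cd²⁺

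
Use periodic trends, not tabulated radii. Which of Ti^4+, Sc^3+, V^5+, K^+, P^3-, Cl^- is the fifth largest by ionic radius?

Ti^4+

Each ion has 18 electrons. The ranking follows nuclear charge in reverse — greater Z gives a smaller radius. V^5+ (Z=23), Ti^4+ (Z=22), Sc^3+ (Z=21), K^+ (Z=19), Cl^- (Z=17), P^3- (Z=15).
Ordering: V^5+ < Ti^4+ < Sc^3+ < K^+ < Cl^- < P^3-. The fifth largest is Ti^4+.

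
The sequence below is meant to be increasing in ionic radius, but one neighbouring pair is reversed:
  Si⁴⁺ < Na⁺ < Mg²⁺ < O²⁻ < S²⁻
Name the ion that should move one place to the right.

Na⁺

The pair Na⁺, Mg²⁺ is the wrong way round — both have 10 electrons but Z(Mg)=12 > Z(Na)=11, so Mg²⁺ should be the smaller of the two. All other adjacent pairs agree with periodic trends, so Na⁺ is the misplaced ion.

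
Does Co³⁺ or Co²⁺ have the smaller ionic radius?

Same element, different charge: the more highly charged cation has fewer electrons and a greater effective nuclear charge per electron, making Co³⁺ the smallest.

Co³⁺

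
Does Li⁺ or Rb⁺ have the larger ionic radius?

All are in the same group with charge +1. Radius grows down the group as n (the outermost shell) increases.

Rb⁺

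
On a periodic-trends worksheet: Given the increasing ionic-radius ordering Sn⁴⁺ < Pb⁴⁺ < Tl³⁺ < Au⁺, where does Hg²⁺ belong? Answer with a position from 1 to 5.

4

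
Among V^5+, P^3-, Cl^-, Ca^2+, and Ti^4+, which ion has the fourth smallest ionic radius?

Cl^-

Isoelectronic series (18 e⁻ each). Size is set by nuclear charge: more protons means a smaller ion. V^5+ (Z=23), Ti^4+ (Z=22), Ca^2+ (Z=20), Cl^- (Z=17), P^3- (Z=15).
That gives V^5+ < Ti^4+ < Ca^2+ < Cl^- < P^3-. From the smallest end, number 4 is Cl^-.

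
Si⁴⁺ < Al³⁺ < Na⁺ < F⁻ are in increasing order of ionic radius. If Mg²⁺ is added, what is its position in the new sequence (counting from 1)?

These species are isoelectronic with 10 electrons. The only difference is the number of protons: Si⁴⁺ (Z=14), Al³⁺ (Z=13), Mg²⁺ (Z=12), Na⁺ (Z=11), F⁻ (Z=9). The strongest nuclear pull (Si⁴⁺) gives the smallest ion.
Merged order: Si⁴⁺ < Al³⁺ < Mg²⁺ < Na⁺ < F⁻ — Mg²⁺ is number 3.

3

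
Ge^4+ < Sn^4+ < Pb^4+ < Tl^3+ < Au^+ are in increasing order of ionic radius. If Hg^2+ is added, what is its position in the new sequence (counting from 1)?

5

Tabulating Z and e⁻: Ge^4+ has 28 e⁻ (Z=32), Sn^4+ has 46 e⁻ (Z=50), Pb^4+ has 78 e⁻ (Z=82), Tl^3+ has 78 e⁻ (Z=81), Hg^2+ has 78 e⁻ (Z=80), Au^+ has 78 e⁻ (Z=79). Ge^4+ < Sn^4+ (same group, 1 shell fewer); Sn^4+ < Pb^4+ (same group, period 5 vs 6); Pb^4+ < Tl^3+ (isoelectronic, higher Z=82 is smaller); Tl^3+ < Hg^2+ (both 78 e⁻, Z=81>80); Hg^2+ < Au^+ (isoelectronic, higher Z=80 is smaller).
With Hg^2+ included the full order is Ge^4+ < Sn^4+ < Pb^4+ < Tl^3+ < Hg^2+ < Au^+, so it takes position 5.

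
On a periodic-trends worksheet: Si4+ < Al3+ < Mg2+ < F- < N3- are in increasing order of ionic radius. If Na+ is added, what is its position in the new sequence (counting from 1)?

Each ion has 10 electrons. The ranking follows nuclear charge in reverse — greater Z gives a smaller radius. Si4+ (Z=14), Al3+ (Z=13), Mg2+ (Z=12), Na+ (Z=11), F- (Z=9), N3- (Z=7).
With Na+ included the full order is Si4+ < Al3+ < Mg2+ < Na+ < F- < N3-, so it takes position 4.

4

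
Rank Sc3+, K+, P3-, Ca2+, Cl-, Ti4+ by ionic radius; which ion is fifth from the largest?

Isoelectronic series (18 e⁻ each). Size is set by nuclear charge: more protons means a smaller ion. Ti4+ (Z=22), Sc3+ (Z=21), Ca2+ (Z=20), K+ (Z=19), Cl- (Z=17), P3- (Z=15).
Ordering: Ti4+ < Sc3+ < Ca2+ < K+ < Cl- < P3-. The fifth largest is Sc3+.

Sc3+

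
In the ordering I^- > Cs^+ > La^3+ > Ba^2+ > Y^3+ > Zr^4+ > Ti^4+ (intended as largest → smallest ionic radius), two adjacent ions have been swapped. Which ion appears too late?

Ba^2+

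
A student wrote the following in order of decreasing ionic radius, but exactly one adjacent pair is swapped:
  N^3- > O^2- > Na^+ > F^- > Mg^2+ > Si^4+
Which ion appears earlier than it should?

Check each adjacent pair. Na^+ and F^- are reversed: Na^+ and F^- share 10 electrons; the higher nuclear charge on Na (Z=11) contracts it more, so Na^+ < F^-. No other neighbouring pair contradicts the periodic trends, so Na^+ is the ion listed too early.

Na^+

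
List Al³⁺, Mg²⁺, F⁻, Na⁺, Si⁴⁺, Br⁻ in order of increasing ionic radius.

Si⁴⁺ < Al³⁺ < Mg²⁺ < Na⁺ < F⁻ < Br⁻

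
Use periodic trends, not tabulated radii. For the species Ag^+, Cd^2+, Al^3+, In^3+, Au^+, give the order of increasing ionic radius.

Electron counts and nuclear charges: Al^3+: 10 e⁻, Z=13, In^3+: 46 e⁻, Z=49, Cd^2+: 46 e⁻, Z=48, Ag^+: 46 e⁻, Z=47, Au^+: 78 e⁻, Z=79. Al^3+ < In^3+ (same group, 2 shells fewer); In^3+ < Cd^2+ (isoelectronic, higher Z=49 is smaller); Cd^2+ < Ag^+ (isoelectronic, higher Z=48 is smaller); Ag^+ < Au^+ (same group, period 5 vs 6).

Al^3+ < In^3+ < Cd^2+ < Ag^+ < Au^+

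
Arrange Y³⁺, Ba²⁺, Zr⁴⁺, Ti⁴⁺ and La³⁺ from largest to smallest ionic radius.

First list Z and electron count for each: Ti⁴⁺: 18 e⁻, Z=22, Zr⁴⁺: 36 e⁻, Z=40, Y³⁺: 36 e⁻, Z=39, La³⁺: 54 e⁻, Z=57, Ba²⁺: 54 e⁻, Z=56. Ti⁴⁺ < Zr⁴⁺ (same group, period 4 vs 5); Zr⁴⁺ < Y³⁺ (both 36 e⁻, Z=40>39); Y³⁺ < La³⁺ (same group, 1 shell fewer); La³⁺ < Ba²⁺ (both 54 e⁻, Z=57>56).

Ba²⁺ > La³⁺ > Y³⁺ > Zr⁴⁺ > Ti⁴⁺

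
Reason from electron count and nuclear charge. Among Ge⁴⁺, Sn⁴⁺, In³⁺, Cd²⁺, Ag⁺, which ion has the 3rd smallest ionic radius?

Electron counts and nuclear charges: Ge⁴⁺ has 28 e⁻ (Z=32), Sn⁴⁺ has 46 e⁻ (Z=50), In³⁺ has 46 e⁻ (Z=49), Cd²⁺ has 46 e⁻ (Z=48), Ag⁺ has 46 e⁻ (Z=47). Ge⁴⁺ < Sn⁴⁺ (same group, period 4 vs 5); Sn⁴⁺ < In³⁺ (isoelectronic, higher Z=50 is smaller); In³⁺ < Cd²⁺ (isoelectronic, higher Z=49 is smaller); Cd²⁺ < Ag⁺ (both 46 e⁻, Z=48>47).
So the order is Ge⁴⁺ < Sn⁴⁺ < In³⁺ < Cd²⁺ < Ag⁺; the 3rd-smallest ion is In³⁺.

In³⁺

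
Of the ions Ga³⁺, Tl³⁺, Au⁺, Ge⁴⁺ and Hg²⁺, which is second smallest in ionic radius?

Work out protons and electrons: Ge⁴⁺ has 28 e⁻ (Z=32), Ga³⁺ has 28 e⁻ (Z=31), Tl³⁺ has 78 e⁻ (Z=81), Hg²⁺ has 78 e⁻ (Z=80), Au⁺ has 78 e⁻ (Z=79). Ge⁴⁺ < Ga³⁺ (both 28 e⁻, Z=32>31); Ga³⁺ < Tl³⁺ (same group, 2 shells fewer); Tl³⁺ < Hg²⁺ (both 78 e⁻, Z=81>80); Hg²⁺ < Au⁺ (isoelectronic, higher Z=80 is smaller).
Ordering: Ge⁴⁺ < Ga³⁺ < Tl³⁺ < Hg²⁺ < Au⁺. The second smallest is Ga³⁺.

Ga³⁺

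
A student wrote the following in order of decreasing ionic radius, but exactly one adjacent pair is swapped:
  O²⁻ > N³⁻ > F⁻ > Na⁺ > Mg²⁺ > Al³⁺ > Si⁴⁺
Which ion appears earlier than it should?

O²⁻

Check each adjacent pair. O²⁻ and N³⁻ are reversed: they are isoelectronic (10 e⁻) and O has more protons than N (8 vs 7), making O²⁻ smaller. No other neighbouring pair contradicts the periodic trends, so O²⁻ is the ion listed too early.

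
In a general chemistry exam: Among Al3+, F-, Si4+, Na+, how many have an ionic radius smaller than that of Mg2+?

All of these have 10 electrons (isoelectronic). With the same electron cloud, the ion with the most protons pulls it in tightest. Nuclear charges: Si4+ (Z=14), Al3+ (Z=13), Mg2+ (Z=12), Na+ (Z=11), F- (Z=9). Highest Z is smallest.
Ordering all of them (including Mg2+) by radius gives Si4+ < Al3+ < Mg2+ < Na+ < F-. So 2 are smaller.

2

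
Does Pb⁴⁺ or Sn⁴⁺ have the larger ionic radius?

These ions sit in one column with identical charge. Each step down the periodic table adds a principal shell, increasing the radius.

Pb⁴⁺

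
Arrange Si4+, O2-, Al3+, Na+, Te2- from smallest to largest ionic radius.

Si4+ has 10 e⁻ (Z=14), Al3+ has 10 e⁻ (Z=13), Na+ has 10 e⁻ (Z=11), O2- has 10 e⁻ (Z=8), Te2- has 54 e⁻ (Z=52). Si4+ < Al3+ (both 10 e⁻, Z=14>13); Al3+ < Na+ (both 10 e⁻, Z=13>11); Na+ < O2- (isoelectronic, higher Z=11 is smaller); O2- < Te2- (same group, 3 shells fewer).

Si4+ < Al3+ < Na+ < O2- < Te2-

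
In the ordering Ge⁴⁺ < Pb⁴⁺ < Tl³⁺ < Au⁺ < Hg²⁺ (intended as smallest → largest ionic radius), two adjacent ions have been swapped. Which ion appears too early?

Au⁺

Scanning neighbour by neighbour, only Au⁺/Hg²⁺ violates a trend: both have 78 electrons but Z(Hg)=80 > Z(Au)=79, so Hg²⁺ should be the smaller of the two. That makes Au⁺ the one sitting a position early relative to where it belongs.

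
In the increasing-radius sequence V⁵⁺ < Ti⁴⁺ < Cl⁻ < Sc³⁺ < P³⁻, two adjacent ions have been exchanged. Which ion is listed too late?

Sc³⁺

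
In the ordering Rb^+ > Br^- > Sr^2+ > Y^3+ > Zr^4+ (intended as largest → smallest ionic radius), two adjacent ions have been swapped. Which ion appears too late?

Br^-

Scanning neighbour by neighbour, only Rb^+/Br^- violates a trend: both have 36 electrons but Z(Rb)=37 > Z(Br)=35, so Rb^+ should be the smaller of the two. That makes Br^- the one sitting a position late relative to where it belongs.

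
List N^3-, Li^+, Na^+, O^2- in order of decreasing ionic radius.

N^3- > O^2- > Na^+ > Li^+

Work out protons and electrons: Li^+ (Z=3, 2 e⁻), Na^+ (Z=11, 10 e⁻), O^2- (Z=8, 10 e⁻), N^3- (Z=7, 10 e⁻). Li^+ < Na^+ (same group, 1 shell fewer); Na^+ < O^2- (both 10 e⁻, Z=11>8); O^2- < N^3- (isoelectronic, higher Z=8 is smaller).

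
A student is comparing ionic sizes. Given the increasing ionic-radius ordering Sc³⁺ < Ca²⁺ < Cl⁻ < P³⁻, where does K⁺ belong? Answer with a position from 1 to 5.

3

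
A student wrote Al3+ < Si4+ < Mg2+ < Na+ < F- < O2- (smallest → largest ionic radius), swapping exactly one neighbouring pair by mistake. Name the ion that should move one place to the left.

Si4+

Compare adjacent ions: Si4+ and Al3+ share 10 electrons; the higher nuclear charge on Si (Z=14) contracts it more, so Si4+ < Al3+ — yet in this increasing list Al3+ sits before Si4+. Nothing else is reversed, so Si4+ should move one place to the left.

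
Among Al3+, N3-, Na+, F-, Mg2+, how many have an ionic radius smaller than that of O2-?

4

These species are isoelectronic with 10 electrons. The only difference is the number of protons: Al3+ (Z=13), Mg2+ (Z=12), Na+ (Z=11), F- (Z=9), O2- (Z=8), N3- (Z=7). The strongest nuclear pull (Al3+) gives the smallest ion.
Overall: Al3+ < Mg2+ < Na+ < F- < O2- < N3-. O2- has 4 below it and 1 above. So 4 are smaller.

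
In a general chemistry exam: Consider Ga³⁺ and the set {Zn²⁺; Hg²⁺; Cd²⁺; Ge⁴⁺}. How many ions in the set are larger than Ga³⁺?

3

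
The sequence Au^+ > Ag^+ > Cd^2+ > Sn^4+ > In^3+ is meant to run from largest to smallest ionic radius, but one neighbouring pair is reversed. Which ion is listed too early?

Compare adjacent ions: both have 46 electrons but Z(Sn)=50 > Z(In)=49, so Sn^4+ should be the smaller of the two — yet in this decreasing list Sn^4+ sits before In^3+. Nothing else is reversed, so Sn^4+ should move one place to the right.

Sn^4+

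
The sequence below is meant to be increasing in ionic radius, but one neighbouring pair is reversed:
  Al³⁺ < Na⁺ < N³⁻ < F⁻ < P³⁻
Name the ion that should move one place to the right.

N³⁻

Check each adjacent pair. N³⁻ and F⁻ are reversed: both have 10 electrons but Z(F)=9 > Z(N)=7, so F⁻ should be the smaller of the two. No other neighbouring pair contradicts the periodic trends, so N³⁻ is the ion listed too early.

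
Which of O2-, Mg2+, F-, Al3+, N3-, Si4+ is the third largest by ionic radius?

Isoelectronic series (10 e⁻ each). Size is set by nuclear charge: more protons means a smaller ion. Si4+ (Z=14), Al3+ (Z=13), Mg2+ (Z=12), F- (Z=9), O2- (Z=8), N3- (Z=7).
That gives Si4+ < Al3+ < Mg2+ < F- < O2- < N3-. From the largest end, number 3 is F-.

F-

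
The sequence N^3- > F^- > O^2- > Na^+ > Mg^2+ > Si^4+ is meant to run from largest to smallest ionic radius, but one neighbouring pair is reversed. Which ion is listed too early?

F^-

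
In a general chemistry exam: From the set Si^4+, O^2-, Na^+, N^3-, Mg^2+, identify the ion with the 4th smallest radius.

O^2-

Isoelectronic series (10 e⁻ each). Size is set by nuclear charge: more protons means a smaller ion. Si^4+ (Z=14), Mg^2+ (Z=12), Na^+ (Z=11), O^2- (Z=8), N^3- (Z=7).
So the order is Si^4+ < Mg^2+ < Na^+ < O^2- < N^3-; the 4th-smallest ion is O^2-.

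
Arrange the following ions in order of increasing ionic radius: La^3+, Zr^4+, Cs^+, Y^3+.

First list Z and electron count for each: Zr^4+ (Z=40, 36 e⁻), Y^3+ (Z=39, 36 e⁻), La^3+ (Z=57, 54 e⁻), Cs^+ (Z=55, 54 e⁻). Zr^4+ < Y^3+ (isoelectronic, higher Z=40 is smaller); Y^3+ < La^3+ (same group, 1 shell fewer); La^3+ < Cs^+ (isoelectronic, higher Z=57 is smaller).

Zr^4+ < Y^3+ < La^3+ < Cs^+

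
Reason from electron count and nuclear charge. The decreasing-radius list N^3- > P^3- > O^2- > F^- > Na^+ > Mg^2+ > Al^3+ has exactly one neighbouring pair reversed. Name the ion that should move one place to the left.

P^3-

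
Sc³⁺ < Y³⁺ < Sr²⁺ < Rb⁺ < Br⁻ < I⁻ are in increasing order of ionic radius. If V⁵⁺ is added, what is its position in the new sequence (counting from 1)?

Work out protons and electrons: V⁵⁺ (Z=23, 18 e⁻), Sc³⁺ (Z=21, 18 e⁻), Y³⁺ (Z=39, 36 e⁻), Sr²⁺ (Z=38, 36 e⁻), Rb⁺ (Z=37, 36 e⁻), Br⁻ (Z=35, 36 e⁻), I⁻ (Z=53, 54 e⁻). V⁵⁺ < Sc³⁺ (isoelectronic, higher Z=23 is smaller); Sc³⁺ < Y³⁺ (same group, period 4 vs 5); Y³⁺ < Sr²⁺ (both 36 e⁻, Z=39>38); Sr²⁺ < Rb⁺ (isoelectronic, higher Z=38 is smaller); Rb⁺ < Br⁻ (both 36 e⁻, Z=37>35); Br⁻ < I⁻ (same group, period 4 vs 5).
With V⁵⁺ included the full order is V⁵⁺ < Sc³⁺ < Y³⁺ < Sr²⁺ < Rb⁺ < Br⁻ < I⁻, so it takes position 1.

1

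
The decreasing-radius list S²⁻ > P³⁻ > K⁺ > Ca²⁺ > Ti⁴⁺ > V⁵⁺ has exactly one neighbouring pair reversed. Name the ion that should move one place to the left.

P³⁻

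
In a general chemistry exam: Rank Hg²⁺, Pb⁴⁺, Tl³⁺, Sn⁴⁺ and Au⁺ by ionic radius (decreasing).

Au⁺ > Hg²⁺ > Tl³⁺ > Pb⁴⁺ > Sn⁴⁺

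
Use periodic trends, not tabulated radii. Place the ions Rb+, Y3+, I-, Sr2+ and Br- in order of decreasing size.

Tabulating Z and e⁻: Y3+ has 36 e⁻ (Z=39), Sr2+ has 36 e⁻ (Z=38), Rb+ has 36 e⁻ (Z=37), Br- has 36 e⁻ (Z=35), I- has 54 e⁻ (Z=53). Y3+ < Sr2+ (isoelectronic, higher Z=39 is smaller); Sr2+ < Rb+ (isoelectronic, higher Z=38 is smaller); Rb+ < Br- (isoelectronic, higher Z=37 is smaller); Br- < I- (same group, 1 shell fewer).

I- > Br- > Rb+ > Sr2+ > Y3+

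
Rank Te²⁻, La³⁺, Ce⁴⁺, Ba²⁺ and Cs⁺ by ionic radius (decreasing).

Isoelectronic series (54 e⁻ each). Size is set by nuclear charge: more protons means a smaller ion. Ce⁴⁺ (Z=58), La³⁺ (Z=57), Ba²⁺ (Z=56), Cs⁺ (Z=55), Te²⁻ (Z=52).

Te²⁻ > Cs⁺ > Ba²⁺ > La³⁺ > Ce⁴⁺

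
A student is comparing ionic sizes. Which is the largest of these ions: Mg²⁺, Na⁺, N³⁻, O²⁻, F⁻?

N³⁻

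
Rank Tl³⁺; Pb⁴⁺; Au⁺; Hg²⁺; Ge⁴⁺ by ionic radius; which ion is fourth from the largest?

Electron counts and nuclear charges: Ge⁴⁺ (Z=32, 28 e⁻), Pb⁴⁺ (Z=82, 78 e⁻), Tl³⁺ (Z=81, 78 e⁻), Hg²⁺ (Z=80, 78 e⁻), Au⁺ (Z=79, 78 e⁻). Ge⁴⁺ < Pb⁴⁺ (same group, 2 shells fewer); Pb⁴⁺ < Tl³⁺ (isoelectronic, higher Z=82 is smaller); Tl³⁺ < Hg²⁺ (isoelectronic, higher Z=81 is smaller); Hg²⁺ < Au⁺ (isoelectronic, higher Z=80 is smaller).
Full ascending order: Ge⁴⁺ < Pb⁴⁺ < Tl³⁺ < Hg²⁺ < Au⁺. Counting from the largest, position 4 is Pb⁴⁺.

Pb⁴⁺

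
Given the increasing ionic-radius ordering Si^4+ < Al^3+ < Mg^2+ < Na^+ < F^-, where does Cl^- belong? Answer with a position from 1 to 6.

6

Electron counts and nuclear charges: Si^4+: 10 e⁻, Z=14, Al^3+: 10 e⁻, Z=13, Mg^2+: 10 e⁻, Z=12, Na^+: 10 e⁻, Z=11, F^-: 10 e⁻, Z=9, Cl^-: 18 e⁻, Z=17. Si^4+ < Al^3+ (isoelectronic, higher Z=14 is smaller); Al^3+ < Mg^2+ (both 10 e⁻, Z=13>12); Mg^2+ < Na^+ (isoelectronic, higher Z=12 is smaller); Na^+ < F^- (isoelectronic, higher Z=11 is smaller); F^- < Cl^- (same group, period 2 vs 3).
Putting Cl^- in gives Si^4+ < Al^3+ < Mg^2+ < Na^+ < F^- < Cl^-; it lands at slot 6.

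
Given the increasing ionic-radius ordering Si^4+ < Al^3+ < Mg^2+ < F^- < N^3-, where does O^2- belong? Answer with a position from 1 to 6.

5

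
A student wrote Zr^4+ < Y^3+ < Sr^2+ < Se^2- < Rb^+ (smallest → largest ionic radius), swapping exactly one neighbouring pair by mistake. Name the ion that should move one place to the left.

Check each adjacent pair. Se^2- and Rb^+ are reversed: they are isoelectronic (36 e⁻) and Rb has more protons than Se (37 vs 34), making Rb^+ smaller. No other neighbouring pair contradicts the periodic trends, so Rb^+ is the ion listed too late.

Rb^+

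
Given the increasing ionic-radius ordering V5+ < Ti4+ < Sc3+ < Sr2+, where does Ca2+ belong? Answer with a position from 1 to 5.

Electron counts and nuclear charges: V5+ (Z=23, 18 e⁻), Ti4+ (Z=22, 18 e⁻), Sc3+ (Z=21, 18 e⁻), Ca2+ (Z=20, 18 e⁻), Sr2+ (Z=38, 36 e⁻). V5+ < Ti4+ (isoelectronic, higher Z=23 is smaller); Ti4+ < Sc3+ (both 18 e⁻, Z=22>21); Sc3+ < Ca2+ (both 18 e⁻, Z=21>20); Ca2+ < Sr2+ (same group, period 4 vs 5).
The complete sequence is V5+ < Ti4+ < Sc3+ < Ca2+ < Sr2+. Ca2+ sits at position 4.

4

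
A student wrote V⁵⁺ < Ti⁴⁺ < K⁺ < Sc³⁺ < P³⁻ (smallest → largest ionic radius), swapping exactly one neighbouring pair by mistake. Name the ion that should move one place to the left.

Sc³⁺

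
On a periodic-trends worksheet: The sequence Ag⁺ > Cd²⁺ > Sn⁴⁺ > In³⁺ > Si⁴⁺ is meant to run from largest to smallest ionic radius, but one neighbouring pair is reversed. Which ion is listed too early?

Compare adjacent ions: they are isoelectronic (46 e⁻) and Sn has more protons than In (50 vs 49), making Sn⁴⁺ smaller — yet in this decreasing list Sn⁴⁺ sits before In³⁺. Nothing else is reversed, so Sn⁴⁺ should move one place to the right.

Sn⁴⁺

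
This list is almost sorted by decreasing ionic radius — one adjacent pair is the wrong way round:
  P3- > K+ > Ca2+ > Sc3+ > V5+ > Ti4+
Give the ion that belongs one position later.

Compare adjacent ions: they are isoelectronic (18 e⁻) and V has more protons than Ti (23 vs 22), making V5+ smaller — yet in this decreasing list V5+ sits before Ti4+. Nothing else is reversed, so V5+ should move one place to the right.

V5+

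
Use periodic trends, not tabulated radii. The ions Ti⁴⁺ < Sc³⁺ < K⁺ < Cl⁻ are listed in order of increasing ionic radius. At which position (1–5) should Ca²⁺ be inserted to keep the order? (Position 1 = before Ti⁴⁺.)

3

Each ion has 18 electrons. The ranking follows nuclear charge in reverse — greater Z gives a smaller radius. Ti⁴⁺ (Z=22), Sc³⁺ (Z=21), Ca²⁺ (Z=20), K⁺ (Z=19), Cl⁻ (Z=17).
The complete sequence is Ti⁴⁺ < Sc³⁺ < Ca²⁺ < K⁺ < Cl⁻. Ca²⁺ sits at position 3.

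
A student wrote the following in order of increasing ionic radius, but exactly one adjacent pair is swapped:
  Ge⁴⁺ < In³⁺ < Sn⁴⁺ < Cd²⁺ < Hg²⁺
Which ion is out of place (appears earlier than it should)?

In³⁺

The pair In³⁺, Sn⁴⁺ is the wrong way round — both have 46 electrons but Z(Sn)=50 > Z(In)=49, so Sn⁴⁺ should be the smaller of the two. All other adjacent pairs agree with periodic trends, so In³⁺ is the misplaced ion.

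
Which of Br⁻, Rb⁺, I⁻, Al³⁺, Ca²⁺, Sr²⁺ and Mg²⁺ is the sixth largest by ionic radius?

Work out protons and electrons: Al³⁺ (Z=13, 10 e⁻), Mg²⁺ (Z=12, 10 e⁻), Ca²⁺ (Z=20, 18 e⁻), Sr²⁺ (Z=38, 36 e⁻), Rb⁺ (Z=37, 36 e⁻), Br⁻ (Z=35, 36 e⁻), I⁻ (Z=53, 54 e⁻). Al³⁺ < Mg²⁺ (isoelectronic, higher Z=13 is smaller); Mg²⁺ < Ca²⁺ (same group, 1 shell fewer); Ca²⁺ < Sr²⁺ (same group, 1 shell fewer); Sr²⁺ < Rb⁺ (isoelectronic, higher Z=38 is smaller); Rb⁺ < Br⁻ (isoelectronic, higher Z=37 is smaller); Br⁻ < I⁻ (same group, period 4 vs 5).
So the order is Al³⁺ < Mg²⁺ < Ca²⁺ < Sr²⁺ < Rb⁺ < Br⁻ < I⁻; the 6th-largest ion is Mg²⁺.

Mg²⁺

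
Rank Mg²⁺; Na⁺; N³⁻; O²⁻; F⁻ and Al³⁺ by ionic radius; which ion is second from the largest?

These species are isoelectronic with 10 electrons. The only difference is the number of protons: Al³⁺ (Z=13), Mg²⁺ (Z=12), Na⁺ (Z=11), F⁻ (Z=9), O²⁻ (Z=8), N³⁻ (Z=7). The strongest nuclear pull (Al³⁺) gives the smallest ion.
That gives Al³⁺ < Mg²⁺ < Na⁺ < F⁻ < O²⁻ < N³⁻. From the largest end, number 2 is O²⁻.

O²⁻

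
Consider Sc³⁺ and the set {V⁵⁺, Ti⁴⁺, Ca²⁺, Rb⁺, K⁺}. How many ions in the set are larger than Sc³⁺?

3

Tabulating Z and e⁻: V⁵⁺: 18 e⁻, Z=23, Ti⁴⁺: 18 e⁻, Z=22, Sc³⁺: 18 e⁻, Z=21, Ca²⁺: 18 e⁻, Z=20, K⁺: 18 e⁻, Z=19, Rb⁺: 36 e⁻, Z=37. V⁵⁺ < Ti⁴⁺ (both 18 e⁻, Z=23>22); Ti⁴⁺ < Sc³⁺ (both 18 e⁻, Z=22>21); Sc³⁺ < Ca²⁺ (both 18 e⁻, Z=21>20); Ca²⁺ < K⁺ (isoelectronic, higher Z=20 is smaller); K⁺ < Rb⁺ (same group, 1 shell fewer).
Ordering all of them (including Sc³⁺) by radius gives V⁵⁺ < Ti⁴⁺ < Sc³⁺ < Ca²⁺ < K⁺ < Rb⁺. So 3 are larger.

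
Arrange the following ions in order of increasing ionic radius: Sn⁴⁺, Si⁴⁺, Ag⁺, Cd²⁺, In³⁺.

Si⁴⁺ < Sn⁴⁺ < In³⁺ < Cd²⁺ < Ag⁺

First list Z and electron count for each: Si⁴⁺ has 10 e⁻ (Z=14), Sn⁴⁺ has 46 e⁻ (Z=50), In³⁺ has 46 e⁻ (Z=49), Cd²⁺ has 46 e⁻ (Z=48), Ag⁺ has 46 e⁻ (Z=47). Si⁴⁺ < Sn⁴⁺ (same group, 2 shells fewer); Sn⁴⁺ < In³⁺ (both 46 e⁻, Z=50>49); In³⁺ < Cd²⁺ (isoelectronic, higher Z=49 is smaller); Cd²⁺ < Ag⁺ (both 46 e⁻, Z=48>47).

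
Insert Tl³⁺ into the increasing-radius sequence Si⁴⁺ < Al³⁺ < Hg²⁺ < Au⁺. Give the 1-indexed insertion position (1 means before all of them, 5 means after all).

Si⁴⁺: 10 e⁻, Z=14, Al³⁺: 10 e⁻, Z=13, Tl³⁺: 78 e⁻, Z=81, Hg²⁺: 78 e⁻, Z=80, Au⁺: 78 e⁻, Z=79. Si⁴⁺ < Al³⁺ (both 10 e⁻, Z=14>13); Al³⁺ < Tl³⁺ (same group, 3 shells fewer); Tl³⁺ < Hg²⁺ (isoelectronic, higher Z=81 is smaller); Hg²⁺ < Au⁺ (both 78 e⁻, Z=80>79).
Merged order: Si⁴⁺ < Al³⁺ < Tl³⁺ < Hg²⁺ < Au⁺ — Tl³⁺ is number 3.

3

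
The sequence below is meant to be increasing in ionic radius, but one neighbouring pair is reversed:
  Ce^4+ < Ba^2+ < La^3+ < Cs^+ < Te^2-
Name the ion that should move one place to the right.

Compare adjacent ions: both have 54 electrons but Z(La)=57 > Z(Ba)=56, so La^3+ should be the smaller of the two — yet in this increasing list Ba^2+ sits before La^3+. Nothing else is reversed, so Ba^2+ should move one place to the right.

Ba^2+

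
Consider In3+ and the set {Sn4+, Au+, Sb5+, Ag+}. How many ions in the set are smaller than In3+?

2

Electron counts and nuclear charges: Sb5+ has 46 e⁻ (Z=51), Sn4+ has 46 e⁻ (Z=50), In3+ has 46 e⁻ (Z=49), Ag+ has 46 e⁻ (Z=47), Au+ has 78 e⁻ (Z=79). Sb5+ < Sn4+ (both 46 e⁻, Z=51>50); Sn4+ < In3+ (isoelectronic, higher Z=50 is smaller); In3+ < Ag+ (isoelectronic, higher Z=49 is smaller); Ag+ < Au+ (same group, period 5 vs 6).
Overall: Sb5+ < Sn4+ < In3+ < Ag+ < Au+. In3+ has 2 below it and 2 above. Count: 2.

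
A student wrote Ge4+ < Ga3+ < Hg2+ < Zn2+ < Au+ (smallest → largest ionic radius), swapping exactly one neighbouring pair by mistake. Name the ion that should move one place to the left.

Scanning neighbour by neighbour, only Hg2+/Zn2+ violates a trend: both in group 12 with the same charge; Zn2+ (period 4) has the smaller radius. That makes Zn2+ the one sitting a position late relative to where it belongs.

Zn2+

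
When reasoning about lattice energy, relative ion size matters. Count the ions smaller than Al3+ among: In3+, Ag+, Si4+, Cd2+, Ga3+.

1

Tabulating Z and e⁻: Si4+: 10 e⁻, Z=14, Al3+: 10 e⁻, Z=13, Ga3+: 28 e⁻, Z=31, In3+: 46 e⁻, Z=49, Cd2+: 46 e⁻, Z=48, Ag+: 46 e⁻, Z=47. Si4+ < Al3+ (both 10 e⁻, Z=14>13); Al3+ < Ga3+ (same group, period 3 vs 4); Ga3+ < In3+ (same group, 1 shell fewer); In3+ < Cd2+ (isoelectronic, higher Z=49 is smaller); Cd2+ < Ag+ (isoelectronic, higher Z=48 is smaller).
Ordering all of them (including Al3+) by radius gives Si4+ < Al3+ < Ga3+ < In3+ < Cd2+ < Ag+. Count: 1.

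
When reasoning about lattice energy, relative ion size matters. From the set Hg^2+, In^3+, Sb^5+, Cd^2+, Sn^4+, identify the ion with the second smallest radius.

Sb^5+: 46 e⁻, Z=51, Sn^4+: 46 e⁻, Z=50, In^3+: 46 e⁻, Z=49, Cd^2+: 46 e⁻, Z=48, Hg^2+: 78 e⁻, Z=80. Sb^5+ < Sn^4+ (isoelectronic, higher Z=51 is smaller); Sn^4+ < In^3+ (both 46 e⁻, Z=50>49); In^3+ < Cd^2+ (isoelectronic, higher Z=49 is smaller); Cd^2+ < Hg^2+ (same group, 1 shell fewer).
Full ascending order: Sb^5+ < Sn^4+ < In^3+ < Cd^2+ < Hg^2+. Counting from the smallest, position 2 is Sn^4+.

Sn^4+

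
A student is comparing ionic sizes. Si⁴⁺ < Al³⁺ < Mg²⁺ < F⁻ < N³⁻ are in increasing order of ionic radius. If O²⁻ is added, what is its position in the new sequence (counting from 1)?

Isoelectronic series (10 e⁻ each). Size is set by nuclear charge: more protons means a smaller ion. Si⁴⁺ (Z=14), Al³⁺ (Z=13), Mg²⁺ (Z=12), F⁻ (Z=9), O²⁻ (Z=8), N³⁻ (Z=7).
With O²⁻ included the full order is Si⁴⁺ < Al³⁺ < Mg²⁺ < F⁻ < O²⁻ < N³⁻, so it takes position 5.

5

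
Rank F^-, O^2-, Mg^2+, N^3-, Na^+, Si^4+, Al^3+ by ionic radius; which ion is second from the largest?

O^2-

Each ion has 10 electrons. The ranking follows nuclear charge in reverse — greater Z gives a smaller radius. Si^4+ (Z=14), Al^3+ (Z=13), Mg^2+ (Z=12), Na^+ (Z=11), F^- (Z=9), O^2- (Z=8), N^3- (Z=7).
So the order is Si^4+ < Al^3+ < Mg^2+ < Na^+ < F^- < O^2- < N^3-; the 2nd-largest ion is O^2-.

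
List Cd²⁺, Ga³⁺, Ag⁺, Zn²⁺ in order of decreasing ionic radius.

First list Z and electron count for each: Ga³⁺ (Z=31, 28 e⁻), Zn²⁺ (Z=30, 28 e⁻), Cd²⁺ (Z=48, 46 e⁻), Ag⁺ (Z=47, 46 e⁻). Ga³⁺ < Zn²⁺ (isoelectronic, higher Z=31 is smaller); Zn²⁺ < Cd²⁺ (same group, period 4 vs 5); Cd²⁺ < Ag⁺ (isoelectronic, higher Z=48 is smaller).

Ag⁺ > Cd²⁺ > Zn²⁺ > Ga³⁺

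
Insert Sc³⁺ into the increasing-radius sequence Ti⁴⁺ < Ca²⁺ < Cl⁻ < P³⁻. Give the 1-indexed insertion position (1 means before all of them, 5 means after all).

2

All of these have 18 electrons (isoelectronic). With the same electron cloud, the ion with the most protons pulls it in tightest. Nuclear charges: Ti⁴⁺ (Z=22), Sc³⁺ (Z=21), Ca²⁺ (Z=20), Cl⁻ (Z=17), P³⁻ (Z=15). Highest Z is smallest.
Merged order: Ti⁴⁺ < Sc³⁺ < Ca²⁺ < Cl⁻ < P³⁻ — Sc³⁺ is number 2.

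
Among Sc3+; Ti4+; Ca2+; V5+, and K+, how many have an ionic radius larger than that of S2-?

Each ion has 18 electrons. The ranking follows nuclear charge in reverse — greater Z gives a smaller radius. V5+ (Z=23), Ti4+ (Z=22), Sc3+ (Z=21), Ca2+ (Z=20), K+ (Z=19), S2- (Z=16).
Ordering all of them (including S2-) by radius gives V5+ < Ti4+ < Sc3+ < Ca2+ < K+ < S2-. So 0 are larger.

0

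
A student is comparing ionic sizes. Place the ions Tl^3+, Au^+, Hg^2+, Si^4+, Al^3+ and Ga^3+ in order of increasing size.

Si^4+ < Al^3+ < Ga^3+ < Tl^3+ < Hg^2+ < Au^+

Work out protons and electrons: Si^4+ (Z=14, 10 e⁻), Al^3+ (Z=13, 10 e⁻), Ga^3+ (Z=31, 28 e⁻), Tl^3+ (Z=81, 78 e⁻), Hg^2+ (Z=80, 78 e⁻), Au^+ (Z=79, 78 e⁻). Si^4+ < Al^3+ (both 10 e⁻, Z=14>13); Al^3+ < Ga^3+ (same group, 1 shell fewer); Ga^3+ < Tl^3+ (same group, 2 shells fewer); Tl^3+ < Hg^2+ (both 78 e⁻, Z=81>80); Hg^2+ < Au^+ (both 78 e⁻, Z=80>79).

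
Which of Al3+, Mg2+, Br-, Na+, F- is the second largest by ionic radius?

First list Z and electron count for each: Al3+ (Z=13, 10 e⁻), Mg2+ (Z=12, 10 e⁻), Na+ (Z=11, 10 e⁻), F- (Z=9, 10 e⁻), Br- (Z=35, 36 e⁻). Al3+ < Mg2+ (both 10 e⁻, Z=13>12); Mg2+ < Na+ (both 10 e⁻, Z=12>11); Na+ < F- (both 10 e⁻, Z=11>9); F- < Br- (same group, 2 shells fewer).
That gives Al3+ < Mg2+ < Na+ < F- < Br-. From the largest end, number 2 is F-.

F-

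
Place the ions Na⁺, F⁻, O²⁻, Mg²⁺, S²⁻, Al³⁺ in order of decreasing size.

S²⁻ > O²⁻ > F⁻ > Na⁺ > Mg²⁺ > Al³⁺

Work out protons and electrons: Al³⁺: 10 e⁻, Z=13, Mg²⁺: 10 e⁻, Z=12, Na⁺: 10 e⁻, Z=11, F⁻: 10 e⁻, Z=9, O²⁻: 10 e⁻, Z=8, S²⁻: 18 e⁻, Z=16. Al³⁺ < Mg²⁺ (isoelectronic, higher Z=13 is smaller); Mg²⁺ < Na⁺ (isoelectronic, higher Z=12 is smaller); Na⁺ < F⁻ (isoelectronic, higher Z=11 is smaller); F⁻ < O²⁻ (both 10 e⁻, Z=9>8); O²⁻ < S²⁻ (same group, period 2 vs 3).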